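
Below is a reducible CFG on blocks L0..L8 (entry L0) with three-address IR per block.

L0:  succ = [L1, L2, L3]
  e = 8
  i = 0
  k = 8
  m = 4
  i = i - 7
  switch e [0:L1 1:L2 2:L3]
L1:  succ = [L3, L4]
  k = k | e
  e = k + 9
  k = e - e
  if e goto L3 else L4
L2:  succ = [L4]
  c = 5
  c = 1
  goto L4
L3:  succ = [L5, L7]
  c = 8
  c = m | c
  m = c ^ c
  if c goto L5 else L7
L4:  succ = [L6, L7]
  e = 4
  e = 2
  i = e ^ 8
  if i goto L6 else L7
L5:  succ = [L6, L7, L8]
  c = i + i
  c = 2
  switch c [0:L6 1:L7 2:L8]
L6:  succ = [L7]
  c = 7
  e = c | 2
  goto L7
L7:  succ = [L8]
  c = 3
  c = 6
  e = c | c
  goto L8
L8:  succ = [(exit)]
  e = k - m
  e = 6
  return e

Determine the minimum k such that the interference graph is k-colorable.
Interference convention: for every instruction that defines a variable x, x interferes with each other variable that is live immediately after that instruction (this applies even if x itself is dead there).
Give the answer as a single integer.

Answer: 4

Derivation:
def/use:
  L0: {e,i,k,m} / ∅
  L1: {e,k} / {e,k}
  L2: {c} / ∅
  L3: {c,m} / {m}
  L4: {e,i} / ∅
  L5: {c} / {i}
  L6: {c,e} / ∅
  L7: {c,e} / ∅
  L8: {e} / {k,m}

Liveness:
  live L0: ∅→{e,i,k,m}
  live L1: {e,i,k,m}→{i,k,m}
  live L2: {k,m}→{k,m}
  live L3: {i,k,m}→{i,k,m}
  live L4: {k,m}→{k,m}
  live L5: {i,k,m}→{k,m}
  live L6: {k,m}→{k,m}
  live L7: {k,m}→{k,m}
  live L8: {k,m}→∅

Interference:
  c: {i,k,m}
  e: {i,k,m}
  i: {c,e,k,m}
  k: {c,e,i,m}
  m: {c,e,i,k}

Chromatic number:
  lower bound: {c,i,k,m} mutually conflict ⇒ χ ≥ 4
  assign c→c3 e→c3 i→c0 k→c1 m→c2 — no edge inside a register ⇒ χ ≤ 4
  χ = 4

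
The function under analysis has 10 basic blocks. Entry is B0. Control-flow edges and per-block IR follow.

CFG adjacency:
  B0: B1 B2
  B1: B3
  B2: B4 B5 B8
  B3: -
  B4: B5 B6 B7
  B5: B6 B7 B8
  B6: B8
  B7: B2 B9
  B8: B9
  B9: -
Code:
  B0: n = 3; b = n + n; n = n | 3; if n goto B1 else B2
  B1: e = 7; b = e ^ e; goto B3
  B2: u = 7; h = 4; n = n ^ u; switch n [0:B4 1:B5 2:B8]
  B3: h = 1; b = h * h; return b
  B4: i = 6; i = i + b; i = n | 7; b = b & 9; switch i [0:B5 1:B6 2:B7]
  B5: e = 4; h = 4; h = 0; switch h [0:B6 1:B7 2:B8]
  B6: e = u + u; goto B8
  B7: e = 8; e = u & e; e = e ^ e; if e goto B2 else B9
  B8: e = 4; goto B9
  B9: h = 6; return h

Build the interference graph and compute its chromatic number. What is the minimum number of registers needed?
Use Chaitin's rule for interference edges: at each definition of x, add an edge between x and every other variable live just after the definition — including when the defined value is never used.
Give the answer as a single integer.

Block summaries:
  B0: {b,n} / ∅
  B1: {b,e} / ∅
  B2: {h,n,u} / {n}
  B3: {b,h} / ∅
  B4: {b,i} / {b,n}
  B5: {e,h} / ∅
  B6: {e} / {u}
  B7: {e} / {u}
  B8: {e} / ∅
  B9: {h} / ∅

Backward fixpoint:
  B0 li=∅ lo={b,n}
  B1 li=∅ lo=∅
  B2 li={b,n} lo={b,n,u}
  B3 li=∅ lo=∅
  B4 li={b,n,u} lo={b,n,u}
  B5 li={b,n,u} lo={b,n,u}
  B6 li={u} lo=∅
  B7 li={b,n,u} lo={b,n}
  B8 li=∅ lo=∅
  B9 li=∅ lo=∅

Interference:
  b — {e,h,i,n,u}
  e — {b,n,u}
  h — {b,n,u}
  i — {b,n,u}
  n — {b,e,h,i,u}
  u — {b,e,h,i,n}

Registers:
  lower bound: {b,e,n,u} mutually conflict ⇒ χ ≥ 4
  assign b→R0 e→R3 h→R3 i→R3 n→R1 u→R2 — no edge inside a register ⇒ χ ≤ 4
  χ = 4

Answer: 4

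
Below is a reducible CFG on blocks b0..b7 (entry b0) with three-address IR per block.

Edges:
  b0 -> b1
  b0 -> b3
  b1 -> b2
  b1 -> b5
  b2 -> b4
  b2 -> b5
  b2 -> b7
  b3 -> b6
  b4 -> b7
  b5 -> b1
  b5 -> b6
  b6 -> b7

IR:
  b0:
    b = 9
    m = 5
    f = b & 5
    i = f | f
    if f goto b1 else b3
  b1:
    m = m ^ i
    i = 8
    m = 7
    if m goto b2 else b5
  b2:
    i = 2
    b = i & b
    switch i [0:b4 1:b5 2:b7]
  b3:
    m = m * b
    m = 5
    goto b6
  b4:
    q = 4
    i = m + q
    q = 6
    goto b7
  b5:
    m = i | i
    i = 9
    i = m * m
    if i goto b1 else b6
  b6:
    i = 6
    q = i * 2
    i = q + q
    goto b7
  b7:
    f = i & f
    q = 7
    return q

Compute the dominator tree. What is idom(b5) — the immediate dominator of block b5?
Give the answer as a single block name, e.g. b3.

idom tree: b1←b0 b2←b1 b3←b0 b4←b2 b5←b1 b6←b0 b7←b0
Dom at joins:
  b1: preds {b0,b5}: {b0} ∩ {b0,b1,b5} = {b0}; idom=b0
  b5: preds {b1,b2}: {b0,b1} ∩ {b0,b1,b2} = {b0,b1}; idom=b1
  b6: preds {b3,b5}: {b0,b3} ∩ {b0,b1,b5} = {b0}; idom=b0
  b7: preds {b2,b4,b6}: {b0,b1,b2} ∩ {b0,b1,b2,b4} ∩ {b0,b6} = {b0}; idom=b0

idom(b5) = b1

Answer: b1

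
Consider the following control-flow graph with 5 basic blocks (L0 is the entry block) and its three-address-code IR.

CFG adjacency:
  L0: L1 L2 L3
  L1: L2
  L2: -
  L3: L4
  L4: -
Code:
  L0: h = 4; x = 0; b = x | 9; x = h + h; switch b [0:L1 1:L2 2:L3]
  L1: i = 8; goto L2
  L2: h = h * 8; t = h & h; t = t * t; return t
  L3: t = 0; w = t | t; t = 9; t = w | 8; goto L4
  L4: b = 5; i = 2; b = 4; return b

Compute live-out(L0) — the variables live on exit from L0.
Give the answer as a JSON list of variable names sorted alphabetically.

Block summaries:
  L0: def={b,h,x} ue=∅
  L1: def={i} ue=∅
  L2: def={h,t} ue={h}
  L3: def={t,w} ue=∅
  L4: def={b,i} ue=∅

Live sets:
  L0 li=∅ lo={h}
  L1 li={h} lo={h}
  L2 li={h} lo=∅
  L3 li=∅ lo=∅
  L4 li=∅ lo=∅

live-out(L0) = ["h"]

Answer: ["h"]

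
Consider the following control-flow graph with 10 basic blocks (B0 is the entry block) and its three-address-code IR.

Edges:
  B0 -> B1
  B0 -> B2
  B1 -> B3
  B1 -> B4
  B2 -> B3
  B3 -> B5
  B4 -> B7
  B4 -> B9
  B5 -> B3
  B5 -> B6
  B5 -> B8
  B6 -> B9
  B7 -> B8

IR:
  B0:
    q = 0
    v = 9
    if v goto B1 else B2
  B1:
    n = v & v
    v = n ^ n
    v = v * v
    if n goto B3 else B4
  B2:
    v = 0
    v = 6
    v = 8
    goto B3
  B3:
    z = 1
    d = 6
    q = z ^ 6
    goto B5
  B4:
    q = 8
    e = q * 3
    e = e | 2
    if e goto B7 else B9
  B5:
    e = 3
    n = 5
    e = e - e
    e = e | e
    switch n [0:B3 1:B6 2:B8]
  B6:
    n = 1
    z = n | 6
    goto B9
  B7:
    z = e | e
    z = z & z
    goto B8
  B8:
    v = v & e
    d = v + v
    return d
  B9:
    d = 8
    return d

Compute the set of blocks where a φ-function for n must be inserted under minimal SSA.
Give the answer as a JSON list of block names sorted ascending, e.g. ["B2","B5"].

Answer: ["B3", "B8", "B9"]

Derivation:
idom tree: B1←B0 B2←B0 B3←B0 B4←B1 B5←B3 B6←B5 B7←B4 B8←B0 B9←B0
Dom∩ at merges:
  B3: preds {B1,B2,B5}: {B0,B1} ∩ {B0,B2} ∩ {B0,B3,B5} = {B0}; idom=B0
  B8: preds {B5,B7}: {B0,B3,B5} ∩ {B0,B1,B4,B7} = {B0}; idom=B0
  B9: preds {B4,B6}: {B0,B1,B4} ∩ {B0,B3,B5,B6} = {B0}; idom=B0

DF derivation:
  join B3 pred B1: B1 stop@B0
  join B3 pred B2: B2 stop@B0
  join B3 pred B5: B5→B3 stop@B0
  join B8 pred B5: B5→B3 stop@B0
  join B8 pred B7: B7→B4→B1 stop@B0
  join B9 pred B4: B4→B1 stop@B0
  join B9 pred B6: B6→B5→B3 stop@B0
  DF(B0)=∅
  DF(B1)={B3,B8,B9}
  DF(B2)={B3}
  DF(B3)={B3,B8,B9}
  DF(B4)={B8,B9}
  DF(B5)={B3,B8,B9}
  DF(B6)={B9}
  DF(B7)={B8}
  DF(B8)=∅
  DF(B9)=∅

φ for n: defs {B1,B5,B6}
  DF⁺ = {B3,B8,B9}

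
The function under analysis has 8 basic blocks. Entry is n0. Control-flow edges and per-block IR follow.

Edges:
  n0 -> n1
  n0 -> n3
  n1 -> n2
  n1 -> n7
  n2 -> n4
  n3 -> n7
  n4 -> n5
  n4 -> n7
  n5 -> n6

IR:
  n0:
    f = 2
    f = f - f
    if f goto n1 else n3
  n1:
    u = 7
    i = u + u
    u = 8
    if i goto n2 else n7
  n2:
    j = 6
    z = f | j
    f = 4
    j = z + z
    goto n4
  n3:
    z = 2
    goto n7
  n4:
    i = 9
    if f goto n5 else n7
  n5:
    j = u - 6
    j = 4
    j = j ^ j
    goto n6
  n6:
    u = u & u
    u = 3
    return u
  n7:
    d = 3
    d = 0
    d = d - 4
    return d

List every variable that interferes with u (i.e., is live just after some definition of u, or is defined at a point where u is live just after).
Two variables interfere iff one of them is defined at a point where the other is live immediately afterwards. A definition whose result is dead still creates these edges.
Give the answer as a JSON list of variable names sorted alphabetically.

Answer: ["f", "i", "j", "z"]

Derivation:
def/use:
  n0: def={f} ue=∅
  n1: def={i,u} ue=∅
  n2: def={f,j,z} ue={f}
  n3: def={z} ue=∅
  n4: def={i} ue={f}
  n5: def={j} ue={u}
  n6: def={u} ue={u}
  n7: def={d} ue=∅

Live sets:
  n0: in=∅ out={f}
  n1: in={f} out={f,u}
  n2: in={f,u} out={f,u}
  n3: in=∅ out=∅
  n4: in={f,u} out={u}
  n5: in={u} out={u}
  n6: in={u} out=∅
  n7: in=∅ out=∅

Interference:
  d — ∅
  f — {i,j,u,z}
  i — {f,u}
  j — {f,u}
  u — {f,i,j,z}
  z — {f,u}

N(u) = ["f", "i", "j", "z"]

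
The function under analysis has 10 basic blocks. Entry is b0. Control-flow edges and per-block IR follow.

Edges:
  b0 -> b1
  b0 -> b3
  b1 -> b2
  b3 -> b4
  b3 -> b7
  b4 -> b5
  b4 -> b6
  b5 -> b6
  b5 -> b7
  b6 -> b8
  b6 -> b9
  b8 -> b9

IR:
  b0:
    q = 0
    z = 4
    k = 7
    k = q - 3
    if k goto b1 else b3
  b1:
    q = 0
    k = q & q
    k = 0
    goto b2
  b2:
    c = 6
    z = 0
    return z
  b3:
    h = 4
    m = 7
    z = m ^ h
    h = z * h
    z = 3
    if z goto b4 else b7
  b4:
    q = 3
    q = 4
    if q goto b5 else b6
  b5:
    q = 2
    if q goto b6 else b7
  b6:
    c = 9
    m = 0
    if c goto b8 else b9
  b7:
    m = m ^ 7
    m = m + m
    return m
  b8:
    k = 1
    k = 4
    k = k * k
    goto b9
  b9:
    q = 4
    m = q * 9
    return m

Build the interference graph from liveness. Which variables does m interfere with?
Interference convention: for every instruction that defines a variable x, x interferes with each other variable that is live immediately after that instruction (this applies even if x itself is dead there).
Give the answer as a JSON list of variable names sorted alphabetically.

Answer: ["c", "h", "q", "z"]

Working:
def/use:
  b0: {k,q,z} / ∅
  b1: {k,q} / ∅
  b2: {c,z} / ∅
  b3: {h,m,z} / ∅
  b4: {q} / ∅
  b5: {q} / ∅
  b6: {c,m} / ∅
  b7: {m} / {m}
  b8: {k} / ∅
  b9: {m,q} / ∅

Live sets:
  b0: in=∅ out=∅
  b1: in=∅ out=∅
  b2: in=∅ out=∅
  b3: in=∅ out={m}
  b4: in={m} out={m}
  b5: in={m} out={m}
  b6: in=∅ out=∅
  b7: in={m} out=∅
  b8: in=∅ out=∅
  b9: in=∅ out=∅

Conflict graph:
  c↔{m}
  h↔{m,z}
  k↔{q}
  m↔{c,h,q,z}
  q↔{k,m,z}
  z↔{h,m,q}

N(m) = ["c", "h", "q", "z"]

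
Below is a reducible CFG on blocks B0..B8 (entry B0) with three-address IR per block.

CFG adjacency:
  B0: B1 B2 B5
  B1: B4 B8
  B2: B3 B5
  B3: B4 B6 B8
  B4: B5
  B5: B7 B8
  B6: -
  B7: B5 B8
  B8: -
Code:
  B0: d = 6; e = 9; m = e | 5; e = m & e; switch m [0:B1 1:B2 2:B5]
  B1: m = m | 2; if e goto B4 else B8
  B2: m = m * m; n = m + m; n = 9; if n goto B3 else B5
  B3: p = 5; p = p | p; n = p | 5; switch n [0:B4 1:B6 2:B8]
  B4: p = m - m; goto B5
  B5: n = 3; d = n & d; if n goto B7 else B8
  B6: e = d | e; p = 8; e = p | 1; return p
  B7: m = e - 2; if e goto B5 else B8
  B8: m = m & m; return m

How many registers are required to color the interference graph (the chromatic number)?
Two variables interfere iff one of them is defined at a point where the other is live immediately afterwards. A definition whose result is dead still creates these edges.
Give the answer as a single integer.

Block summaries:
  B0: {d,e,m} / ∅
  B1: {m} / {e,m}
  B2: {m,n} / {m}
  B3: {n,p} / ∅
  B4: {p} / {m}
  B5: {d,n} / {d}
  B6: {e,p} / {d,e}
  B7: {m} / {e}
  B8: {m} / {m}

Liveness:
  B0 li=∅ lo={d,e,m}
  B1 li={d,e,m} lo={d,e,m}
  B2 li={d,e,m} lo={d,e,m}
  B3 li={d,e,m} lo={d,e,m}
  B4 li={d,e,m} lo={d,e,m}
  B5 li={d,e,m} lo={d,e,m}
  B6 li={d,e} lo=∅
  B7 li={d,e} lo={d,e,m}
  B8 li={m} lo=∅

Conflict graph:
  d: {e,m,n,p}
  e: {d,m,n,p}
  m: {d,e,n,p}
  n: {d,e,m}
  p: {d,e,m}

Chromatic number:
  lower bound: {d,e,m,n} mutually conflict ⇒ χ ≥ 4
  assign d→R0 e→R1 m→R2 n→R3 p→R3 — no edge inside a register ⇒ χ ≤ 4
  χ = 4

Answer: 4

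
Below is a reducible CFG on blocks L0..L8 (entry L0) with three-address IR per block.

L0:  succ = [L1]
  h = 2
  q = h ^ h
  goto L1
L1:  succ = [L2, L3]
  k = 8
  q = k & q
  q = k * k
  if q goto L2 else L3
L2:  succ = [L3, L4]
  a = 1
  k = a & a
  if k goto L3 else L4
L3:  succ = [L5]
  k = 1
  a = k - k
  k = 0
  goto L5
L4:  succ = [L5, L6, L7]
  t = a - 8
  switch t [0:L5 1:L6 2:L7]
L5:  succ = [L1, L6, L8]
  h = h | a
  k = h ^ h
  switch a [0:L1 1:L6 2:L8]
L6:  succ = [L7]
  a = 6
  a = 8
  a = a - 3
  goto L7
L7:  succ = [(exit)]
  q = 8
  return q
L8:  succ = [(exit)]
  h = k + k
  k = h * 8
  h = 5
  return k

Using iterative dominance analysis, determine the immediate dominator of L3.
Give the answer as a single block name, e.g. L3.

idom tree: L1←L0 L2←L1 L3←L1 L4←L2 L5←L1 L6←L1 L7←L1 L8←L5
Dom at joins:
  L1: preds {L0,L5}: {L0} ∩ {L0,L1,L5} = {L0}; idom=L0
  L3: preds {L1,L2}: {L0,L1} ∩ {L0,L1,L2} = {L0,L1}; idom=L1
  L5: preds {L3,L4}: {L0,L1,L3} ∩ {L0,L1,L2,L4} = {L0,L1}; idom=L1
  L6: preds {L4,L5}: {L0,L1,L2,L4} ∩ {L0,L1,L5} = {L0,L1}; idom=L1
  L7: preds {L4,L6}: {L0,L1,L2,L4} ∩ {L0,L1,L6} = {L0,L1}; idom=L1

idom(L3) = L1

Answer: L1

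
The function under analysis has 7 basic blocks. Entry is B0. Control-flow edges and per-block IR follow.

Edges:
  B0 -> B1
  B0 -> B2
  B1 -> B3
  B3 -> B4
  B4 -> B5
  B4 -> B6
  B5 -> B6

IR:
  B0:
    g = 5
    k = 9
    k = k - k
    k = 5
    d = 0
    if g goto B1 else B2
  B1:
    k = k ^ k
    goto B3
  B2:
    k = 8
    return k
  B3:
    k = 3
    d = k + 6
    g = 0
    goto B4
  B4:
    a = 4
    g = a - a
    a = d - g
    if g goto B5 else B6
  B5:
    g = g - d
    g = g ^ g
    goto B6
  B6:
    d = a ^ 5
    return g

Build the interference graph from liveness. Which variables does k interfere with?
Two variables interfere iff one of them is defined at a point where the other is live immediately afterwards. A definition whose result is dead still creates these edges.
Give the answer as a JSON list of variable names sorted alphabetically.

def/use:
  B0: {d,g,k} / ∅
  B1: {k} / {k}
  B2: {k} / ∅
  B3: {d,g,k} / ∅
  B4: {a,g} / {d}
  B5: {g} / {d,g}
  B6: {d} / {a,g}

Liveness:
  live B0: ∅→{k}
  live B1: {k}→∅
  live B2: ∅→∅
  live B3: ∅→{d}
  live B4: {d}→{a,d,g}
  live B5: {a,d,g}→{a,g}
  live B6: {a,g}→∅

Interference:
  a: {d,g}
  d: {a,g,k}
  g: {a,d,k}
  k: {d,g}

N(k) = ["d", "g"]

Answer: ["d", "g"]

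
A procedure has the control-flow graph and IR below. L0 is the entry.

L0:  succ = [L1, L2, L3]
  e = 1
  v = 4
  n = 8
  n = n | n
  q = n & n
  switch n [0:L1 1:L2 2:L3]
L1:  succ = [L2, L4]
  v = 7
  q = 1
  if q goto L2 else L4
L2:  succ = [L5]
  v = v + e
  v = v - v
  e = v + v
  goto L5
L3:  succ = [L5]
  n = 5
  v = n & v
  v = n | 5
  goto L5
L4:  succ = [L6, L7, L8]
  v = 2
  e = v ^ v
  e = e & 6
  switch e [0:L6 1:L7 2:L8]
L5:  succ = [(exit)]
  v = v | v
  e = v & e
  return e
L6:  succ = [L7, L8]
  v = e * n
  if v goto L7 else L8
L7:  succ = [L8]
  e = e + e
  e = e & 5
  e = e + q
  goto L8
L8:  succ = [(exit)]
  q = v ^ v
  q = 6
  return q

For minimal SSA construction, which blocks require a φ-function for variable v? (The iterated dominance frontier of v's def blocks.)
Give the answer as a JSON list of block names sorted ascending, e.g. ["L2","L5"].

Answer: ["L2", "L5", "L7", "L8"]

Working:
idom tree: L1←L0 L2←L0 L3←L0 L4←L1 L5←L0 L6←L4 L7←L4 L8←L4
Dom at joins:
  L2: preds {L0,L1}: {L0} ∩ {L0,L1} = {L0}; idom=L0
  L5: preds {L2,L3}: {L0,L2} ∩ {L0,L3} = {L0}; idom=L0
  L7: preds {L4,L6}: {L0,L1,L4} ∩ {L0,L1,L4,L6} = {L0,L1,L4}; idom=L4
  L8: preds {L4,L6,L7}: {L0,L1,L4} ∩ {L0,L1,L4,L6} ∩ {L0,L1,L4,L7} = {L0,L1,L4}; idom=L4

Frontier:
  L2←L0: walk · to L0
  L2←L1: walk L1 to L0
  L5←L2: walk L2 to L0
  L5←L3: walk L3 to L0
  L7←L4: walk · to L4
  L7←L6: walk L6 to L4
  L8←L4: walk · to L4
  L8←L6: walk L6 to L4
  L8←L7: walk L7 to L4
  L0 → ∅
  L1 → {L2}
  L2 → {L5}
  L3 → {L5}
  L4 → ∅
  L5 → ∅
  L6 → {L7,L8}
  L7 → {L8}
  L8 → ∅

φ for v: defs {L0,L1,L2,L3,L4,L5,L6}
  DF⁺ = {L2,L5,L7,L8}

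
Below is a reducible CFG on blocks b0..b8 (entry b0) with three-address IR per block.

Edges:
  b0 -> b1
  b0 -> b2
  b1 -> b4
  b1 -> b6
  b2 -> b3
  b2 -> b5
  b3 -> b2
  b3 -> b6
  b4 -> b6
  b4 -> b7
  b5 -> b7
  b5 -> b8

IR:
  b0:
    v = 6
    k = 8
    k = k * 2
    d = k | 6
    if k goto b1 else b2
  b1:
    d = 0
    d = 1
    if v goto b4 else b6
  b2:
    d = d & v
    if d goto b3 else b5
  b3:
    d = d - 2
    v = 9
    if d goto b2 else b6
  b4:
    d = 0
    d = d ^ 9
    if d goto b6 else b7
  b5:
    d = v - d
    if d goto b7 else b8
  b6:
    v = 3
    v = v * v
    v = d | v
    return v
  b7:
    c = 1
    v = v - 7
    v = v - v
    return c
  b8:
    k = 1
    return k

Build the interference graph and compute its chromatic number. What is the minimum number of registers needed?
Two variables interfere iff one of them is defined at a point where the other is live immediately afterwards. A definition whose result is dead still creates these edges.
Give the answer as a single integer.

Per-block:
  b0: {d,k,v} / ∅
  b1: {d} / {v}
  b2: {d} / {d,v}
  b3: {d,v} / {d}
  b4: {d} / ∅
  b5: {d} / {d,v}
  b6: {v} / {d}
  b7: {c,v} / {v}
  b8: {k} / ∅

Live sets:
  b0 li=∅ lo={d,v}
  b1 li={v} lo={d,v}
  b2 li={d,v} lo={d,v}
  b3 li={d} lo={d,v}
  b4 li={v} lo={d,v}
  b5 li={d,v} lo={v}
  b6 li={d} lo=∅
  b7 li={v} lo=∅
  b8 li=∅ lo=∅

Interference:
  c↔{v}
  d↔{k,v}
  k↔{d,v}
  v↔{c,d,k}

Registers:
  {d,k,v} pairwise interfere (3-clique) ⇒ χ ≥ 3
  3-colouring: R0={v}  R1={c,d}  R2={k}
  χ = 3

Answer: 3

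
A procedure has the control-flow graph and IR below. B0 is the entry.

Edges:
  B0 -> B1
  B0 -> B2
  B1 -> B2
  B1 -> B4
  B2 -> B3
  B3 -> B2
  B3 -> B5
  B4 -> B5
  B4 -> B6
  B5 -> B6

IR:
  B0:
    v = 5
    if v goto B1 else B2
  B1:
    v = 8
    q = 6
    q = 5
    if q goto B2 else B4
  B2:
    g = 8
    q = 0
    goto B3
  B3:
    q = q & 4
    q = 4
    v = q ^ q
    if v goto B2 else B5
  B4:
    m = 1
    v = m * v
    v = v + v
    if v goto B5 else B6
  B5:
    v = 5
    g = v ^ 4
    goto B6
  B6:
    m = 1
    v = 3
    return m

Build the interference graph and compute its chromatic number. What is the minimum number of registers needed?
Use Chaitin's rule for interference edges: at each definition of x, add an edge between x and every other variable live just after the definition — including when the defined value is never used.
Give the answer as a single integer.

def/use:
  B0: def={v} ue=∅
  B1: def={q,v} ue=∅
  B2: def={g,q} ue=∅
  B3: def={q,v} ue={q}
  B4: def={m,v} ue={v}
  B5: def={g,v} ue=∅
  B6: def={m,v} ue=∅

Live sets:
  B0 li=∅ lo=∅
  B1 li=∅ lo={v}
  B2 li=∅ lo={q}
  B3 li={q} lo=∅
  B4 li={v} lo=∅
  B5 li=∅ lo=∅
  B6 li=∅ lo=∅

Interfere edges:
  g: ∅
  m: {v}
  q: {v}
  v: {m,q}

Registers:
  lower bound: {m,v} mutually conflict ⇒ χ ≥ 2
  2-colouring: c0={g,v}  c1={m,q}
  χ = 2

Answer: 2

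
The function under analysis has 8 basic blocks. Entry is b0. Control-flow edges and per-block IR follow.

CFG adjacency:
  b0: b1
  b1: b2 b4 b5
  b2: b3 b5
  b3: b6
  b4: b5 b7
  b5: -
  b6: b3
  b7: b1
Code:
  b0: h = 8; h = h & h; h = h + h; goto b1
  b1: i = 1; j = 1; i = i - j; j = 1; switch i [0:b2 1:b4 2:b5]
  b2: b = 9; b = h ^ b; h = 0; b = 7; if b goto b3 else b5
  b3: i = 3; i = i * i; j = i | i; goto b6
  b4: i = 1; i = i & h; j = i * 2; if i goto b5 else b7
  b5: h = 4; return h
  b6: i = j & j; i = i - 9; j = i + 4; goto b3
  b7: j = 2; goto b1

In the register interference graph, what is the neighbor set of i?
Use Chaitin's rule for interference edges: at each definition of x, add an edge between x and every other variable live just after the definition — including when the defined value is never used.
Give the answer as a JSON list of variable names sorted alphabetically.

Per-block:
  b0: {h} / ∅
  b1: {i,j} / ∅
  b2: {b,h} / {h}
  b3: {i,j} / ∅
  b4: {i,j} / {h}
  b5: {h} / ∅
  b6: {i,j} / {j}
  b7: {j} / ∅

Liveness:
  live b0: ∅→{h}
  live b1: {h}→{h}
  live b2: {h}→∅
  live b3: ∅→{j}
  live b4: {h}→{h}
  live b5: ∅→∅
  live b6: {j}→∅
  live b7: {h}→{h}

Interfere edges:
  b: {h}
  h: {b,i,j}
  i: {h,j}
  j: {h,i}

N(i) = ["h", "j"]

Answer: ["h", "j"]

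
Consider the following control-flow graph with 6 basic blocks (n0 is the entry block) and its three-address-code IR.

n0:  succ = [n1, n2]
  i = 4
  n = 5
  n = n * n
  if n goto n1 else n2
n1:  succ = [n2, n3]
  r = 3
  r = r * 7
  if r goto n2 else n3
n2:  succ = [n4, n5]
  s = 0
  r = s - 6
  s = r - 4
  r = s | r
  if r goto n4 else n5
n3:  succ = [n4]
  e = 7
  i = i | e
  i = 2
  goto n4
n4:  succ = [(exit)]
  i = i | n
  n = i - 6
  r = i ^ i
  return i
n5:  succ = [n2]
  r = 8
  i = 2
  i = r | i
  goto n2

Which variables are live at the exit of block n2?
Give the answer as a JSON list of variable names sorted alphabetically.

Block summaries:
  n0 def {i,n} use ∅
  n1 def {r} use ∅
  n2 def {r,s} use ∅
  n3 def {e,i} use {i}
  n4 def {i,n,r} use {i,n}
  n5 def {i,r} use ∅

Live sets:
  live n0: ∅→{i,n}
  live n1: {i,n}→{i,n}
  live n2: {i,n}→{i,n}
  live n3: {i,n}→{i,n}
  live n4: {i,n}→∅
  live n5: {n}→{i,n}

live-out(n2) = ["i", "n"]

Answer: ["i", "n"]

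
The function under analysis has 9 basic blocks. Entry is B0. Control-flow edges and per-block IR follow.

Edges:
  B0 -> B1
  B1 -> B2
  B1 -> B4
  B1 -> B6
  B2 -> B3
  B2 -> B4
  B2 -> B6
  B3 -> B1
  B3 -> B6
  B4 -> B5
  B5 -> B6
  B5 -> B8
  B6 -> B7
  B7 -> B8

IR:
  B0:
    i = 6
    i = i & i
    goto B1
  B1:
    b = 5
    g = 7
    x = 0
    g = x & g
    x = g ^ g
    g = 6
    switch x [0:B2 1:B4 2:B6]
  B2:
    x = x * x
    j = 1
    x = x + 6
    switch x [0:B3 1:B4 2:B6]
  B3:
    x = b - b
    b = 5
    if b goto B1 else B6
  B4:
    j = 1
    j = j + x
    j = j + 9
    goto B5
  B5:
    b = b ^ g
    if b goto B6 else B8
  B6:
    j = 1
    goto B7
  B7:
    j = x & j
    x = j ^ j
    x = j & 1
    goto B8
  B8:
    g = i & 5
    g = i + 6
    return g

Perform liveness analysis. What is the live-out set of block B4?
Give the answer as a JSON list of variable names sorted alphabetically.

Answer: ["b", "g", "i", "x"]

Derivation:
def/use:
  B0: def={i} ue=∅
  B1: def={b,g,x} ue=∅
  B2: def={j,x} ue={x}
  B3: def={b,x} ue={b}
  B4: def={j} ue={x}
  B5: def={b} ue={b,g}
  B6: def={j} ue=∅
  B7: def={j,x} ue={j,x}
  B8: def={g} ue={i}

Live sets:
  B0: in=∅ out={i}
  B1: in={i} out={b,g,i,x}
  B2: in={b,g,i,x} out={b,g,i,x}
  B3: in={b,i} out={i,x}
  B4: in={b,g,i,x} out={b,g,i,x}
  B5: in={b,g,i,x} out={i,x}
  B6: in={i,x} out={i,j,x}
  B7: in={i,j,x} out={i}
  B8: in={i} out=∅

live-out(B4) = ["b", "g", "i", "x"]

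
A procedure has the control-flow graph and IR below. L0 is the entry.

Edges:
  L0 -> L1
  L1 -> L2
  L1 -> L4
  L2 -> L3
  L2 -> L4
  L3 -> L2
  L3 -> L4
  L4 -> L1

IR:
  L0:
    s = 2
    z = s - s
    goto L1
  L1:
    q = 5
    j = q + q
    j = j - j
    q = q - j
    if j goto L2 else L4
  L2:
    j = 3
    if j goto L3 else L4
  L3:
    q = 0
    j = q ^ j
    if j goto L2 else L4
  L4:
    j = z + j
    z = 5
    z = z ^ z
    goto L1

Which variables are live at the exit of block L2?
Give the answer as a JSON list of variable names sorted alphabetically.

def/use:
  L0 def {s,z} use ∅
  L1 def {j,q} use ∅
  L2 def {j} use ∅
  L3 def {j,q} use {j}
  L4 def {j,z} use {j,z}

Liveness:
  L0 li=∅ lo={z}
  L1 li={z} lo={j,z}
  L2 li={z} lo={j,z}
  L3 li={j,z} lo={j,z}
  L4 li={j,z} lo={z}

live-out(L2) = ["j", "z"]

Answer: ["j", "z"]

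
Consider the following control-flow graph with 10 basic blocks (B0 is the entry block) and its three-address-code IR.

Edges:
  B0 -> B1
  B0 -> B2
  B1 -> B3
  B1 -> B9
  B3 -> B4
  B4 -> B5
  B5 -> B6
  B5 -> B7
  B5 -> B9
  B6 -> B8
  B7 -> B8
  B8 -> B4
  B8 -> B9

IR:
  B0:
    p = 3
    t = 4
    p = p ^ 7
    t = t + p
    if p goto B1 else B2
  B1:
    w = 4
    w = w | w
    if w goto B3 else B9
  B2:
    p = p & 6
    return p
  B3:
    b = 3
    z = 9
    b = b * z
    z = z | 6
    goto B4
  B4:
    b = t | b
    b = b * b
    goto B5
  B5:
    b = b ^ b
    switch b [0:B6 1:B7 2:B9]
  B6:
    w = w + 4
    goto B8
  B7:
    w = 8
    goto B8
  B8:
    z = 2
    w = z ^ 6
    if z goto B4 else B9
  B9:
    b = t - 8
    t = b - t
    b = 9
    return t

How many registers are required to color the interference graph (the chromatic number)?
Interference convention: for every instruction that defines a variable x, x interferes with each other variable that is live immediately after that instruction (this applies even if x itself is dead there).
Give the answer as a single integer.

Per-block:
  B0: {p,t} / ∅
  B1: {w} / ∅
  B2: {p} / {p}
  B3: {b,z} / ∅
  B4: {b} / {b,t}
  B5: {b} / {b}
  B6: {w} / {w}
  B7: {w} / ∅
  B8: {w,z} / ∅
  B9: {b,t} / {t}

Backward fixpoint:
  B0 li=∅ lo={p,t}
  B1 li={t} lo={t,w}
  B2 li={p} lo=∅
  B3 li={t,w} lo={b,t,w}
  B4 li={b,t,w} lo={b,t,w}
  B5 li={b,t,w} lo={b,t,w}
  B6 li={b,t,w} lo={b,t}
  B7 li={b,t} lo={b,t}
  B8 li={b,t} lo={b,t,w}
  B9 li={t} lo=∅

Interfere edges:
  b — {t,w,z}
  p — {t}
  t — {b,p,w,z}
  w — {b,t,z}
  z — {b,t,w}

Chromatic number:
  {b,t,w,z} pairwise interfere (4-clique) ⇒ χ ≥ 4
  4-colouring: r0={t}  r1={b,p}  r2={w}  r3={z}
  χ = 4

Answer: 4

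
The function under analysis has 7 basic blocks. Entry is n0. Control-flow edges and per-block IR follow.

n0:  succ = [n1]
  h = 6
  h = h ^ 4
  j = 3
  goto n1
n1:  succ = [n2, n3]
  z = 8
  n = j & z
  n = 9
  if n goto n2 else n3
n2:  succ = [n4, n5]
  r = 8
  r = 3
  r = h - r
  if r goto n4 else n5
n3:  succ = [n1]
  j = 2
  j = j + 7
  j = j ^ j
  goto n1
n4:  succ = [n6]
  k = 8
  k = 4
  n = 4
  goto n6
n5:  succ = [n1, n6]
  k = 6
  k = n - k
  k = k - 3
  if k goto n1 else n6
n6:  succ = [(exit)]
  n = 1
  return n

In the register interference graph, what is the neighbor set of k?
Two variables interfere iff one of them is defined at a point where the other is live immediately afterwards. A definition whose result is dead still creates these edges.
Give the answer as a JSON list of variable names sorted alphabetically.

Answer: ["h", "j", "n"]

Analysis:
Block summaries:
  n0: {h,j} / ∅
  n1: {n,z} / {j}
  n2: {r} / {h}
  n3: {j} / ∅
  n4: {k,n} / ∅
  n5: {k} / {n}
  n6: {n} / ∅

Live sets:
  live n0: ∅→{h,j}
  live n1: {h,j}→{h,j,n}
  live n2: {h,j,n}→{h,j,n}
  live n3: {h}→{h,j}
  live n4: ∅→∅
  live n5: {h,j,n}→{h,j}
  live n6: ∅→∅

Interfere edges:
  h — {j,k,n,r,z}
  j — {h,k,n,r,z}
  k — {h,j,n}
  n — {h,j,k,r}
  r — {h,j,n}
  z — {h,j}

N(k) = ["h", "j", "n"]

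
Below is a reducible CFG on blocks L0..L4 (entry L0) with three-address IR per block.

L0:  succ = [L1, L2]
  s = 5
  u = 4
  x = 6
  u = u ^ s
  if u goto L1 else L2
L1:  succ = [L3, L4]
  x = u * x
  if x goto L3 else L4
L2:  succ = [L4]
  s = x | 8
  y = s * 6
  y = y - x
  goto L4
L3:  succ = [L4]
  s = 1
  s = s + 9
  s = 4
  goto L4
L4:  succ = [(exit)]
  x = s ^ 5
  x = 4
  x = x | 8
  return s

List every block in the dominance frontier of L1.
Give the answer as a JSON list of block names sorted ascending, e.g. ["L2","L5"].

Answer: ["L4"]

Derivation:
idom tree: L1←L0 L2←L0 L3←L1 L4←L0
Dom∩ at merges:
  L4: preds {L1,L2,L3}: {L0,L1} ∩ {L0,L2} ∩ {L0,L1,L3} = {L0}; idom=L0

DF walk-up:
  join L4 pred L1: L1 stop@L0
  join L4 pred L2: L2 stop@L0
  join L4 pred L3: L3→L1 stop@L0
  L0 → ∅
  L1 → {L4}
  L2 → {L4}
  L3 → {L4}
  L4 → ∅

DF(L1) = ["L4"]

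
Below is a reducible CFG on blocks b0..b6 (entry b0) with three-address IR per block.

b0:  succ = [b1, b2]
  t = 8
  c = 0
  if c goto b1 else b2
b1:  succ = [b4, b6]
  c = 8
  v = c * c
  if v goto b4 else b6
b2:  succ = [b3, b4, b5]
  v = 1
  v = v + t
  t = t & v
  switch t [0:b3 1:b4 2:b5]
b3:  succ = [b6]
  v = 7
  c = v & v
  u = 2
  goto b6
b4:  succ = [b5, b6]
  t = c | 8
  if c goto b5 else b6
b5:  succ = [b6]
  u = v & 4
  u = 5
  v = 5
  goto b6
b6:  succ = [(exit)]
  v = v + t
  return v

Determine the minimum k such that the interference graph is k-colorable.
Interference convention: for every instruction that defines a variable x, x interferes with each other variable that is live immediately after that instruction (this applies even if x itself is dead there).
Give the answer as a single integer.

def/use:
  b0: {c,t} / ∅
  b1: {c,v} / ∅
  b2: {t,v} / {t}
  b3: {c,u,v} / ∅
  b4: {t} / {c}
  b5: {u,v} / {v}
  b6: {v} / {t,v}

Backward fixpoint:
  b0 li=∅ lo={c,t}
  b1 li={t} lo={c,t,v}
  b2 li={c,t} lo={c,t,v}
  b3 li={t} lo={t,v}
  b4 li={c,v} lo={t,v}
  b5 li={t,v} lo={t,v}
  b6 li={t,v} lo=∅

Conflict graph:
  c — {t,v}
  t — {c,u,v}
  u — {t,v}
  v — {c,t,u}

Registers:
  lower bound: {c,t,v} mutually conflict ⇒ χ ≥ 3
  assign c→R2 t→R0 u→R2 v→R1 — no edge inside a register ⇒ χ ≤ 3
  χ = 3

Answer: 3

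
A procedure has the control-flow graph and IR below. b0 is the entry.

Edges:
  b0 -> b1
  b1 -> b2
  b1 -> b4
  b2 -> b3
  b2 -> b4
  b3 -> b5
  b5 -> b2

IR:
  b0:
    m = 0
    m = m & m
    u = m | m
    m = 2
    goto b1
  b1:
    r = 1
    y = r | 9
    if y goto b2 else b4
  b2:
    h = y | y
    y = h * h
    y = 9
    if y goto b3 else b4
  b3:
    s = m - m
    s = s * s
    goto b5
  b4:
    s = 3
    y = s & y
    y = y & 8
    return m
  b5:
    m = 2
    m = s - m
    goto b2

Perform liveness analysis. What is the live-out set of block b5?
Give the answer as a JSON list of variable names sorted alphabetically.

Per-block:
  b0 def {m,u} use ∅
  b1 def {r,y} use ∅
  b2 def {h,y} use {y}
  b3 def {s} use {m}
  b4 def {s,y} use {m,y}
  b5 def {m} use {s}

Backward fixpoint:
  b0 li=∅ lo={m}
  b1 li={m} lo={m,y}
  b2 li={m,y} lo={m,y}
  b3 li={m,y} lo={s,y}
  b4 li={m,y} lo=∅
  b5 li={s,y} lo={m,y}

live-out(b5) = ["m", "y"]

Answer: ["m", "y"]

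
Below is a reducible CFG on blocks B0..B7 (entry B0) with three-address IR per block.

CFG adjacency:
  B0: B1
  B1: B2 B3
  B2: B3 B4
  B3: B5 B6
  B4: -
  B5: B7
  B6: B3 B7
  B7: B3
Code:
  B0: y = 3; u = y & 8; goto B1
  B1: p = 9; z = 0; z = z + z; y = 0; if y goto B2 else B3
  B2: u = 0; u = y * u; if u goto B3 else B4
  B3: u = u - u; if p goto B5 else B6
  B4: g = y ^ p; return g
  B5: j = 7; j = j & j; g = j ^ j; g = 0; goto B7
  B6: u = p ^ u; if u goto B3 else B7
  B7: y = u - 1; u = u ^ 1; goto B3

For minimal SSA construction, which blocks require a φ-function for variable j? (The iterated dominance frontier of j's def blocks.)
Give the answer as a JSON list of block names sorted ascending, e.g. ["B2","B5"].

Answer: ["B3", "B7"]

Analysis:
idom tree: B1←B0 B2←B1 B3←B1 B4←B2 B5←B3 B6←B3 B7←B3
Dom at joins:
  B3: preds {B1,B2,B6,B7}: {B0,B1} ∩ {B0,B1,B2} ∩ {B0,B1,B3,B6} ∩ {B0,B1,B3,B7} = {B0,B1}; idom=B1
  B7: preds {B5,B6}: {B0,B1,B3,B5} ∩ {B0,B1,B3,B6} = {B0,B1,B3}; idom=B3

DF derivation:
  join B3 pred B1: · stop@B1
  join B3 pred B2: B2 stop@B1
  join B3 pred B6: B6→B3 stop@B1
  join B3 pred B7: B7→B3 stop@B1
  join B7 pred B5: B5 stop@B3
  join B7 pred B6: B6 stop@B3
  B0: DF=∅
  B1: DF=∅
  B2: DF={B3}
  B3: DF={B3}
  B4: DF=∅
  B5: DF={B7}
  B6: DF={B3,B7}
  B7: DF={B3}

φ for j: defs {B5}
  DF⁺ = {B3,B7}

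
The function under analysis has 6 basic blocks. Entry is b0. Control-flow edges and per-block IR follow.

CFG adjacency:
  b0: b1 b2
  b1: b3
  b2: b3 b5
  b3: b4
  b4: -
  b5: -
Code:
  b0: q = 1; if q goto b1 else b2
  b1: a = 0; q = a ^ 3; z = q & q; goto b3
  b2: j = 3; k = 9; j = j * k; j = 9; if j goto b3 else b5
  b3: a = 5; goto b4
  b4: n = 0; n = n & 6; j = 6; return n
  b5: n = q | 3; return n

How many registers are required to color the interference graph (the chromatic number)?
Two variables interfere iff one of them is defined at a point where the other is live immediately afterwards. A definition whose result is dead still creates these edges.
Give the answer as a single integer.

def/use:
  b0: {q} / ∅
  b1: {a,q,z} / ∅
  b2: {j,k} / ∅
  b3: {a} / ∅
  b4: {j,n} / ∅
  b5: {n} / {q}

Backward fixpoint:
  live b0: ∅→{q}
  live b1: ∅→∅
  live b2: {q}→{q}
  live b3: ∅→∅
  live b4: ∅→∅
  live b5: {q}→∅

Interference:
  a↔∅
  j↔{k,n,q}
  k↔{j,q}
  n↔{j}
  q↔{j,k}
  z↔∅

Registers:
  clique {j,k,q} ⇒ need ≥ 3
  3-colouring: c0={a,j,z}  c1={k,n}  c2={q}
  χ = 3

Answer: 3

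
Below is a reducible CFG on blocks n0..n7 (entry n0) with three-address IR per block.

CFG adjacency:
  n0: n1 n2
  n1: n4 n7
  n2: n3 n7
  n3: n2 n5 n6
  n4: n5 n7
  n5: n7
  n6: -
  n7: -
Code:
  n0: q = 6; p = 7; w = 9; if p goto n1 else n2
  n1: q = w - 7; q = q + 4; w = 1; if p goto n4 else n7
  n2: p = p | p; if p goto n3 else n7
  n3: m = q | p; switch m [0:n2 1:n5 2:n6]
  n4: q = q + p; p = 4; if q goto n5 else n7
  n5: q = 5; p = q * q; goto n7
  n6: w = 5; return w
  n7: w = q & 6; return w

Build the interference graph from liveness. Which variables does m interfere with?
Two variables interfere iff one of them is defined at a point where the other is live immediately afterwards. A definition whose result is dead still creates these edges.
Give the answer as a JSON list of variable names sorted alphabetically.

Answer: ["p", "q"]

Derivation:
def/use:
  n0: def={p,q,w} ue=∅
  n1: def={q,w} ue={p,w}
  n2: def={p} ue={p}
  n3: def={m} ue={p,q}
  n4: def={p,q} ue={p,q}
  n5: def={p,q} ue=∅
  n6: def={w} ue=∅
  n7: def={w} ue={q}

Live sets:
  live n0: ∅→{p,q,w}
  live n1: {p,w}→{p,q}
  live n2: {p,q}→{p,q}
  live n3: {p,q}→{p,q}
  live n4: {p,q}→{q}
  live n5: ∅→{q}
  live n6: ∅→∅
  live n7: {q}→∅

Interference:
  m: {p,q}
  p: {m,q,w}
  q: {m,p,w}
  w: {p,q}

N(m) = ["p", "q"]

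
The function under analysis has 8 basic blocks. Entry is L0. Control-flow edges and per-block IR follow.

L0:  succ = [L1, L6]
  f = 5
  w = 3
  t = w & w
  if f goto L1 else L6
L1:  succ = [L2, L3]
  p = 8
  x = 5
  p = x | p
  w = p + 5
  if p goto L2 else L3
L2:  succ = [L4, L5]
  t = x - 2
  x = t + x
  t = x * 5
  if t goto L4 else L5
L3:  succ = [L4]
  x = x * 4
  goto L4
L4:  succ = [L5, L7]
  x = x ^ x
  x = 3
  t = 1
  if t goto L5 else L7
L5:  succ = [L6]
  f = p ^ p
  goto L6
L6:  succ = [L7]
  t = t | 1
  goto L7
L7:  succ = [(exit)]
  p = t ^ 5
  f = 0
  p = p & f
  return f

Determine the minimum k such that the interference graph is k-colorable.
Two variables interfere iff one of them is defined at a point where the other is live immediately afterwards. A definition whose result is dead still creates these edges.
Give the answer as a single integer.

Answer: 3

Working:
def/use:
  L0: def={f,t,w} ue=∅
  L1: def={p,w,x} ue=∅
  L2: def={t,x} ue={x}
  L3: def={x} ue={x}
  L4: def={t,x} ue={x}
  L5: def={f} ue={p}
  L6: def={t} ue={t}
  L7: def={f,p} ue={t}

Liveness:
  live L0: ∅→{t}
  live L1: ∅→{p,x}
  live L2: {p,x}→{p,t,x}
  live L3: {p,x}→{p,x}
  live L4: {p,x}→{p,t}
  live L5: {p,t}→{t}
  live L6: {t}→{t}
  live L7: {t}→∅

Conflict graph:
  f — {p,t,w}
  p — {f,t,w,x}
  t — {f,p,x}
  w — {f,p,x}
  x — {p,t,w}

Colouring:
  clique {f,p,t} ⇒ need ≥ 3
  assign f→R1 p→R0 t→R2 w→R2 x→R1 — no edge inside a register ⇒ χ ≤ 3
  χ = 3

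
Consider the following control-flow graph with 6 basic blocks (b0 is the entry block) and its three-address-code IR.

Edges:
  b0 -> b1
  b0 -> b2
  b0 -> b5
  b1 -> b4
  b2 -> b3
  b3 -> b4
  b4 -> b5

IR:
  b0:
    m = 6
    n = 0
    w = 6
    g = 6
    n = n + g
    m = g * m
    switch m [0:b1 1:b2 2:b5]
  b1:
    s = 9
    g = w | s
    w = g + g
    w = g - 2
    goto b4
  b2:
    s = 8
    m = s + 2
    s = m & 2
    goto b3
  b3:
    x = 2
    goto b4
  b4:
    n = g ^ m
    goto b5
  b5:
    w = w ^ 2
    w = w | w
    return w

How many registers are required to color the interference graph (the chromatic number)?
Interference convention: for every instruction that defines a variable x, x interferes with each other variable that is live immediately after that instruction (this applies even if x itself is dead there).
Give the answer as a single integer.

def/use:
  b0: def={g,m,n,w} ue=∅
  b1: def={g,s,w} ue={w}
  b2: def={m,s} ue=∅
  b3: def={x} ue=∅
  b4: def={n} ue={g,m}
  b5: def={w} ue={w}

Liveness:
  b0: in=∅ out={g,m,w}
  b1: in={m,w} out={g,m,w}
  b2: in={g,w} out={g,m,w}
  b3: in={g,m,w} out={g,m,w}
  b4: in={g,m,w} out={w}
  b5: in={w} out=∅

Interfere edges:
  g↔{m,n,s,w,x}
  m↔{g,n,s,w,x}
  n↔{g,m,w}
  s↔{g,m,w}
  w↔{g,m,n,s,x}
  x↔{g,m,w}

Chromatic number:
  {g,m,n,w} pairwise interfere (4-clique) ⇒ χ ≥ 4
  4-colouring: c0={g}  c1={m}  c2={w}  c3={n,s,x}
  χ = 4

Answer: 4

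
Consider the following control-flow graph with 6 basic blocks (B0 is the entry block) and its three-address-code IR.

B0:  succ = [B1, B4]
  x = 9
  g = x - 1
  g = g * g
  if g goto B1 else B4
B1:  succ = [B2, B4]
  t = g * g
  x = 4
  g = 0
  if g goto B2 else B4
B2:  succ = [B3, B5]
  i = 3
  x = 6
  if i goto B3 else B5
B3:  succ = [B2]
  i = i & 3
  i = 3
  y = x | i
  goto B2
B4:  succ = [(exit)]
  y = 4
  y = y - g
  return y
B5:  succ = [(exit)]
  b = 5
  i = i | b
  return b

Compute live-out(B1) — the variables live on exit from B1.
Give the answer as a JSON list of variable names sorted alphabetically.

Answer: ["g"]

Analysis:
Block summaries:
  B0: {g,x} / ∅
  B1: {g,t,x} / {g}
  B2: {i,x} / ∅
  B3: {i,y} / {i,x}
  B4: {y} / {g}
  B5: {b,i} / {i}

Liveness:
  B0 li=∅ lo={g}
  B1 li={g} lo={g}
  B2 li=∅ lo={i,x}
  B3 li={i,x} lo=∅
  B4 li={g} lo=∅
  B5 li={i} lo=∅

live-out(B1) = ["g"]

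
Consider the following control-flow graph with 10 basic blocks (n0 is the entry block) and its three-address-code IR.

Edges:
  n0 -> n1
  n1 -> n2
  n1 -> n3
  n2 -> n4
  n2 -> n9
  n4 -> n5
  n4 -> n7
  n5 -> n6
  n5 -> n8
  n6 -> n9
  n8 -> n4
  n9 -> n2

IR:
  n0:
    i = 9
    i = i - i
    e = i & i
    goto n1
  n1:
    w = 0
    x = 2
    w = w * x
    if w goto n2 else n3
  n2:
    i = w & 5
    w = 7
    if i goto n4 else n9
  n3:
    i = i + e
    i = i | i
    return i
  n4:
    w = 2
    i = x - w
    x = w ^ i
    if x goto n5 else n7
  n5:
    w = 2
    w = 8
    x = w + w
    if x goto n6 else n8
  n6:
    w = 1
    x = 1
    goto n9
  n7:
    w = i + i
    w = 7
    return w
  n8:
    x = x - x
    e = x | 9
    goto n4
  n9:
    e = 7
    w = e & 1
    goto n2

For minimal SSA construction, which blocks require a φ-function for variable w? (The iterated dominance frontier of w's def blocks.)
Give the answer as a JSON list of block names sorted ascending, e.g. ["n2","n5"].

idom tree: n1←n0 n2←n1 n3←n1 n4←n2 n5←n4 n6←n5 n7←n4 n8←n5 n9←n2
Join-block Dom:
  n2: preds {n1,n9}: {n0,n1} ∩ {n0,n1,n2,n9} = {n0,n1}; idom=n1
  n4: preds {n2,n8}: {n0,n1,n2} ∩ {n0,n1,n2,n4,n5,n8} = {n0,n1,n2}; idom=n2
  n9: preds {n2,n6}: {n0,n1,n2} ∩ {n0,n1,n2,n4,n5,n6} = {n0,n1,n2}; idom=n2

DF derivation:
  n2←n1: walk · to n1
  n2←n9: walk n9→n2 to n1
  n4←n2: walk · to n2
  n4←n8: walk n8→n5→n4 to n2
  n9←n2: walk · to n2
  n9←n6: walk n6→n5→n4 to n2
  DF(n0)=∅
  DF(n1)=∅
  DF(n2)={n2}
  DF(n3)=∅
  DF(n4)={n4,n9}
  DF(n5)={n4,n9}
  DF(n6)={n9}
  DF(n7)=∅
  DF(n8)={n4}
  DF(n9)={n2}

φ for w: defs {n1,n2,n4,n5,n6,n7,n9}
  DF⁺ = {n2,n4,n9}

Answer: ["n2", "n4", "n9"]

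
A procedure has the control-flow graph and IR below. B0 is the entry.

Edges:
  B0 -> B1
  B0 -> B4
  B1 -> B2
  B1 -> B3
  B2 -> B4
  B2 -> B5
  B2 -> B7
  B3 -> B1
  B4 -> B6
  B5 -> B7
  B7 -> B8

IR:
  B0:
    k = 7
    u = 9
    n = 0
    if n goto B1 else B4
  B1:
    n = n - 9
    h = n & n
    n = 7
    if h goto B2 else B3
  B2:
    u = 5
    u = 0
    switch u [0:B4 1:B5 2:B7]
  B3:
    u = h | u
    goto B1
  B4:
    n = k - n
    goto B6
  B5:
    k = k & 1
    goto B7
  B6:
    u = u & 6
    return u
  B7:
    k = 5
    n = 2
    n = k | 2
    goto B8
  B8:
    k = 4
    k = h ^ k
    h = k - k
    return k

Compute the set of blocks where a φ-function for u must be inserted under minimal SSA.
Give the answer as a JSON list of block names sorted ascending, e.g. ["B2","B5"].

idom tree: B1←B0 B2←B1 B3←B1 B4←B0 B5←B2 B6←B4 B7←B2 B8←B7
Dom∩ at merges:
  B1: preds {B0,B3}: {B0} ∩ {B0,B1,B3} = {B0}; idom=B0
  B4: preds {B0,B2}: {B0} ∩ {B0,B1,B2} = {B0}; idom=B0
  B7: preds {B2,B5}: {B0,B1,B2} ∩ {B0,B1,B2,B5} = {B0,B1,B2}; idom=B2

DF walk-up:
  join B1 pred B0: · stop@B0
  join B1 pred B3: B3→B1 stop@B0
  join B4 pred B0: · stop@B0
  join B4 pred B2: B2→B1 stop@B0
  join B7 pred B2: · stop@B2
  join B7 pred B5: B5 stop@B2
  B0: DF=∅
  B1: DF={B1,B4}
  B2: DF={B4}
  B3: DF={B1}
  B4: DF=∅
  B5: DF={B7}
  B6: DF=∅
  B7: DF=∅
  B8: DF=∅

φ for u: defs {B0,B2,B3,B6}
  DF⁺ = {B1,B4}

Answer: ["B1", "B4"]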